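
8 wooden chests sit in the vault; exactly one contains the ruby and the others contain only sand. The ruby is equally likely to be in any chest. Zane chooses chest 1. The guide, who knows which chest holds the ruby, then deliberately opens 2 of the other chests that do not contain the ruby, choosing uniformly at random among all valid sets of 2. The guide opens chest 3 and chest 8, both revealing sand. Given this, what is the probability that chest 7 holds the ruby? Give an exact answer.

Apply Bayes' rule, conditioning on where the ruby actually is.
If it is in chest 1 (prior 1/8): the guide has 21 equally likely choices, so probability 1/21; weight (1/8)·(1/21) = 1/168.
If it is in any of chests 2, 4, 5, 6, and 7 (prior 1/8 each): the guide has 15 equally likely choices, so probability 1/15; weight (1/8)·(1/15) = 1/120 each.
If it is in either of chests 3 and 8 (prior 1/8 each): that chest was opened and seen not to hold the prize — ruled out; weight (1/8)·0 = 0 each.
The weights sum to 1/21.
So P(the ruby in chest 7 | the guide opened chest 3 and chest 8) = (1/120) / (1/21) = 7/40.

7/40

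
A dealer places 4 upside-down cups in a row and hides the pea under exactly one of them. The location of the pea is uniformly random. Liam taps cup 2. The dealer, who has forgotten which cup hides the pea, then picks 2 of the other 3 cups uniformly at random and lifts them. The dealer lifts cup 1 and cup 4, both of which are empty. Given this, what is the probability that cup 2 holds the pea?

Consider each possible location of the pea in turn.
If it is under either of cups 1 and 4 (prior 1/4 each): that cup was opened and seen not to hold the prize — ruled out; weight (1/4)·0 = 0 each.
If it is under either of cups 2 and 3 (prior 1/4 each): the dealer picks exactly this set with probability 1/3 regardless, and none is the prize; weight (1/4)·(1/3) = 1/12 each.
The weights sum to 1/6.
So P(the pea under cup 2 | the dealer opened cup 1 and cup 4) = (1/12) / (1/6) = 1/2.

1/2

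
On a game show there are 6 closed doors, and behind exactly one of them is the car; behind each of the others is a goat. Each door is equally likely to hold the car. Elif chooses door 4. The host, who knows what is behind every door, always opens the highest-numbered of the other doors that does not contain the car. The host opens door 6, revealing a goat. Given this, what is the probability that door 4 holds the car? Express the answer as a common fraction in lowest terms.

1/5

Apply Bayes' rule, conditioning on where the car actually is.
If it is behind any of doors 1, 2, 3, 4, and 5 (prior 1/6 each): door 6 is the highest-numbered option available, probability 1; weight (1/6)·1 = 1/6 each.
If it is behind door 6 (prior 1/6): the host opened door 6, so this case is ruled out; weight (1/6)·0 = 0.
The weights sum to 5/6.
So P(the car behind door 4 | the host opened door 6) = (1/6) / (5/6) = 1/5.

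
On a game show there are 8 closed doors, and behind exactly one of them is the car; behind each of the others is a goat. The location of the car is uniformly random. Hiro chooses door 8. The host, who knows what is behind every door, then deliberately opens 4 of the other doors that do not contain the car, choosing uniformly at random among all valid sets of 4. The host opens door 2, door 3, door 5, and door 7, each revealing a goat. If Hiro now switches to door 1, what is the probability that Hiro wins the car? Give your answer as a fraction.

7/24

Consider each possible location of the car in turn.
If it is behind any of doors 1, 4, and 6 (prior 1/8 each): the host has 15 equally likely choices, so probability 1/15; weight (1/8)·(1/15) = 1/120 each.
If it is behind any of doors 2, 3, 5, and 7 (prior 1/8 each): that door was opened and seen not to hold the prize — ruled out; weight (1/8)·0 = 0 each.
If it is behind door 8 (prior 1/8): the host has 35 equally likely choices, so probability 1/35; weight (1/8)·(1/35) = 1/280.
The weights sum to 1/35.
So P(the car behind door 1 | the host opened door 2, door 3, door 5, and door 7) = (1/120) / (1/35) = 7/24.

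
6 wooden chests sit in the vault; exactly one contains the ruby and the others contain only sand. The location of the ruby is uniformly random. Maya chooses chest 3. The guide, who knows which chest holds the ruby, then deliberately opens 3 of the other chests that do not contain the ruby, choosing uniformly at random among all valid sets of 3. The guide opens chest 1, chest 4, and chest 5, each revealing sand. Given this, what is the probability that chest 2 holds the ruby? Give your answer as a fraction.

5/12

Condition on the true location of the ruby.
If it is in any of chests 1, 4, and 5 (prior 1/6 each): that chest was opened and seen not to hold the prize — ruled out; weight (1/6)·0 = 0 each.
If it is in either of chests 2 and 6 (prior 1/6 each): the guide has 4 equally likely choices, so probability 1/4; weight (1/6)·(1/4) = 1/24 each.
If it is in chest 3 (prior 1/6): the guide has 10 equally likely choices, so probability 1/10; weight (1/6)·(1/10) = 1/60.
The weights sum to 1/10.
So P(the ruby in chest 2 | the guide opened chest 1, chest 4, and chest 5) = (1/24) / (1/10) = 5/12.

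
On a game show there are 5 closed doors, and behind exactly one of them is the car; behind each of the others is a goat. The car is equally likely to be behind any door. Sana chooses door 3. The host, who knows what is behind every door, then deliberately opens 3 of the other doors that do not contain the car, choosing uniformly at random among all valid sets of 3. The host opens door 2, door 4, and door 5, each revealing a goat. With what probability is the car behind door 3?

Apply Bayes' rule, conditioning on where the car actually is.
If it is behind door 1 (prior 1/5): the host has no choice, probability 1; weight (1/5)·1 = 1/5.
If it is behind any of doors 2, 4, and 5 (prior 1/5 each): that door was opened and seen not to hold the prize — ruled out; weight (1/5)·0 = 0 each.
If it is behind door 3 (prior 1/5): the host has 4 equally likely choices, so probability 1/4; weight (1/5)·(1/4) = 1/20.
The weights sum to 1/4.
So P(the car behind door 3 | the host opened door 2, door 4, and door 5) = (1/20) / (1/4) = 1/5.

1/5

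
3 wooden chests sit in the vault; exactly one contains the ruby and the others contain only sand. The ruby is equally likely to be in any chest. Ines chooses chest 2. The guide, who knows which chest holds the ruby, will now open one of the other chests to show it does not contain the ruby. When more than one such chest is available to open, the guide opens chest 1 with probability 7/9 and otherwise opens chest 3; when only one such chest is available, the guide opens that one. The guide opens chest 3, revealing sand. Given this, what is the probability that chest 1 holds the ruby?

9/11

Apply Bayes' rule, conditioning on where the ruby actually is.
If it is in chest 1 (prior 1/3): only chest 3 is available, probability 1; weight (1/3)·1 = 1/3.
If it is in chest 2 (prior 1/3): chest 1 is available but not opened, probability 2/9; weight (1/3)·(2/9) = 2/27.
If it is in chest 3 (prior 1/3): the guide opened chest 3, so this case is ruled out; weight (1/3)·0 = 0.
The weights sum to 11/27.
So P(the ruby in chest 1 | the guide opened chest 3) = (1/3) / (11/27) = 9/11.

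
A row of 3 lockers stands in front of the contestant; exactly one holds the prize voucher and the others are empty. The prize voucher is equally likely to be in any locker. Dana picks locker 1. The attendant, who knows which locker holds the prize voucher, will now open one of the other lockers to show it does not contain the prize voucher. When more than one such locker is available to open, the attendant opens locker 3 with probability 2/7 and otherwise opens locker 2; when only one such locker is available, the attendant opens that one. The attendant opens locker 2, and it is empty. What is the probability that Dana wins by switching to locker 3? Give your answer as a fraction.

Consider each possible location of the prize voucher in turn.
If it is in locker 1 (prior 1/3): locker 3 is available but not opened, probability 5/7; weight (1/3)·(5/7) = 5/21.
If it is in locker 2 (prior 1/3): the attendant opened locker 2, so this case is ruled out; weight (1/3)·0 = 0.
If it is in locker 3 (prior 1/3): only locker 2 is available, probability 1; weight (1/3)·1 = 1/3.
The weights sum to 4/7.
So P(the prize voucher in locker 3 | the attendant opened locker 2) = (1/3) / (4/7) = 7/12.

7/12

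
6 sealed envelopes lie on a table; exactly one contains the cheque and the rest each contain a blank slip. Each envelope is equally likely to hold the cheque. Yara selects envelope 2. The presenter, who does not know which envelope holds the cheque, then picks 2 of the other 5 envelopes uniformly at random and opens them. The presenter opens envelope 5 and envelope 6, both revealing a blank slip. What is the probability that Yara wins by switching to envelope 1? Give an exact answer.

1/4

Apply Bayes' rule, conditioning on where the cheque actually is.
If it is in any of envelopes 1, 2, 3, and 4 (prior 1/6 each): the presenter picks exactly this set with probability 1/10 regardless, and none is the prize; weight (1/6)·(1/10) = 1/60 each.
If it is in either of envelopes 5 and 6 (prior 1/6 each): that envelope was opened and seen not to hold the prize — ruled out; weight (1/6)·0 = 0 each.
The weights sum to 1/15.
So P(the cheque in envelope 1 | the presenter opened envelope 5 and envelope 6) = (1/60) / (1/15) = 1/4.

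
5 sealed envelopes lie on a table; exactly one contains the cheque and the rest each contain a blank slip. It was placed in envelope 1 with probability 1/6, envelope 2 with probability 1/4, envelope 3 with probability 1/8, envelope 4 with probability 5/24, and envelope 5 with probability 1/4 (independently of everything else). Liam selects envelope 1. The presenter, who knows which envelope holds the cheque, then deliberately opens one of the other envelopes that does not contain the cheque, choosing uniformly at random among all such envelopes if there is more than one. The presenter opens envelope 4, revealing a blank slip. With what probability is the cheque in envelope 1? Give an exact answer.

1/6

Consider each possible location of the cheque in turn.
If it is in envelope 1 (prior 1/6): the presenter has 4 equally likely choices, so probability 1/4; weight (1/6)·(1/4) = 1/24.
If it is in either of envelopes 2 and 5 (prior 1/4 each): the presenter has 3 equally likely choices, so probability 1/3; weight (1/4)·(1/3) = 1/12 each.
If it is in envelope 3 (prior 1/8): the presenter has 3 equally likely choices, so probability 1/3; weight (1/8)·(1/3) = 1/24.
If it is in envelope 4 (prior 5/24): the presenter opened envelope 4, so this case is ruled out; weight (5/24)·0 = 0.
The weights sum to 1/4.
So P(the cheque in envelope 1 | the presenter opened envelope 4) = (1/24) / (1/4) = 1/6.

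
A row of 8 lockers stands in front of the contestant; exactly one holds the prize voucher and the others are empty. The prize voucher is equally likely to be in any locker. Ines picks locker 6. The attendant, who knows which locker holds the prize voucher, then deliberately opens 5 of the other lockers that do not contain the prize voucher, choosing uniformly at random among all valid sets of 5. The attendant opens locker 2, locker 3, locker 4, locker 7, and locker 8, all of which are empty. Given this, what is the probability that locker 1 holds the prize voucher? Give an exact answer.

Consider each possible location of the prize voucher in turn.
If it is in either of lockers 1 and 5 (prior 1/8 each): the attendant has 6 equally likely choices, so probability 1/6; weight (1/8)·(1/6) = 1/48 each.
If it is in any of lockers 2, 3, 4, 7, and 8 (prior 1/8 each): that locker was opened and seen not to hold the prize — ruled out; weight (1/8)·0 = 0 each.
If it is in locker 6 (prior 1/8): the attendant has 21 equally likely choices, so probability 1/21; weight (1/8)·(1/21) = 1/168.
The weights sum to 1/21.
So P(the prize voucher in locker 1 | the attendant opened locker 2, locker 3, locker 4, locker 7, and locker 8) = (1/48) / (1/21) = 7/16.

7/16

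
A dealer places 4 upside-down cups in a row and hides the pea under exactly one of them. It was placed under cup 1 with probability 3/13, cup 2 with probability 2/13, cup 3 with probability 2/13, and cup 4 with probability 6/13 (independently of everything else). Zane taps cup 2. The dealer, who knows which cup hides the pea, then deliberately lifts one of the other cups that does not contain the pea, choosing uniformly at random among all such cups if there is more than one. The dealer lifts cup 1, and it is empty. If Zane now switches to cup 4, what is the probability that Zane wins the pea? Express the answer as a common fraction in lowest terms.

Consider each possible location of the pea in turn.
If it is under cup 1 (prior 3/13): the dealer opened cup 1, so this case is ruled out; weight (3/13)·0 = 0.
If it is under cup 2 (prior 2/13): the dealer has 3 equally likely choices, so probability 1/3; weight (2/13)·(1/3) = 2/39.
If it is under cup 3 (prior 2/13): the dealer has 2 equally likely choices, so probability 1/2; weight (2/13)·(1/2) = 1/13.
If it is under cup 4 (prior 6/13): the dealer has 2 equally likely choices, so probability 1/2; weight (6/13)·(1/2) = 3/13.
The weights sum to 14/39.
So P(the pea under cup 4 | the dealer opened cup 1) = (3/13) / (14/39) = 9/14.

9/14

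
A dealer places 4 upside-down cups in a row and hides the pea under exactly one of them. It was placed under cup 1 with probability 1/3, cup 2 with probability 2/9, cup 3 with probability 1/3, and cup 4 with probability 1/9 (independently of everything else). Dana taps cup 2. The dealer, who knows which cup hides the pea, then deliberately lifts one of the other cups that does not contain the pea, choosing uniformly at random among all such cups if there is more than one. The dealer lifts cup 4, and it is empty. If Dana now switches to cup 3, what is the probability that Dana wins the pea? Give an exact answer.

9/22

Consider each possible location of the pea in turn.
If it is under either of cups 1 and 3 (prior 1/3 each): the dealer has 2 equally likely choices, so probability 1/2; weight (1/3)·(1/2) = 1/6 each.
If it is under cup 2 (prior 2/9): the dealer has 3 equally likely choices, so probability 1/3; weight (2/9)·(1/3) = 2/27.
If it is under cup 4 (prior 1/9): the dealer opened cup 4, so this case is ruled out; weight (1/9)·0 = 0.
The weights sum to 11/27.
So P(the pea under cup 3 | the dealer opened cup 4) = (1/6) / (11/27) = 9/22.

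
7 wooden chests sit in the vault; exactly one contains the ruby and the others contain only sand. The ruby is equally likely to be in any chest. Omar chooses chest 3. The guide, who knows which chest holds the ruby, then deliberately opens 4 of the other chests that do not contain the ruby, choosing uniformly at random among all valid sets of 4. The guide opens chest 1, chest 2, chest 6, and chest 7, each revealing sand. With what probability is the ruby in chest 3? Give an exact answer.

Condition on the true location of the ruby.
If it is in any of chests 1, 2, 6, and 7 (prior 1/7 each): that chest was opened and seen not to hold the prize — ruled out; weight (1/7)·0 = 0 each.
If it is in chest 3 (prior 1/7): the guide has 15 equally likely choices, so probability 1/15; weight (1/7)·(1/15) = 1/105.
If it is in either of chests 4 and 5 (prior 1/7 each): the guide has 5 equally likely choices, so probability 1/5; weight (1/7)·(1/5) = 1/35 each.
The weights sum to 1/15.
So P(the ruby in chest 3 | the guide opened chest 1, chest 2, chest 6, and chest 7) = (1/105) / (1/15) = 1/7.

1/7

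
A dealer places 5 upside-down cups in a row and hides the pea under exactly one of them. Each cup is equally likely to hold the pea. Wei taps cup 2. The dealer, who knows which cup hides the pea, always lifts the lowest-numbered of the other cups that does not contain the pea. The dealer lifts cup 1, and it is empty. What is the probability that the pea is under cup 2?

1/4

Condition on the true location of the pea.
If it is under cup 1 (prior 1/5): the dealer opened cup 1, so this case is ruled out; weight (1/5)·0 = 0.
If it is under any of cups 2, 3, 4, and 5 (prior 1/5 each): cup 1 is the lowest-numbered option available, probability 1; weight (1/5)·1 = 1/5 each.
The weights sum to 4/5.
So P(the pea under cup 2 | the dealer opened cup 1) = (1/5) / (4/5) = 1/4.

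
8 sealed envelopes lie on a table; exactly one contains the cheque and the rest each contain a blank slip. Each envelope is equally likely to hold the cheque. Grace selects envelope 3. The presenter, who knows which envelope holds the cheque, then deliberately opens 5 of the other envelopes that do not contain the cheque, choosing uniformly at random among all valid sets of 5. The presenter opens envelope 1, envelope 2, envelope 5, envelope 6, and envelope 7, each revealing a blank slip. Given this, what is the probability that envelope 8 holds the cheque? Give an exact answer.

Condition on the true location of the cheque.
If it is in any of envelopes 1, 2, 5, 6, and 7 (prior 1/8 each): that envelope was opened and seen not to hold the prize — ruled out; weight (1/8)·0 = 0 each.
If it is in envelope 3 (prior 1/8): the presenter has 21 equally likely choices, so probability 1/21; weight (1/8)·(1/21) = 1/168.
If it is in either of envelopes 4 and 8 (prior 1/8 each): the presenter has 6 equally likely choices, so probability 1/6; weight (1/8)·(1/6) = 1/48 each.
The weights sum to 1/21.
So P(the cheque in envelope 8 | the presenter opened envelope 1, envelope 2, envelope 5, envelope 6, and envelope 7) = (1/48) / (1/21) = 7/16.

7/16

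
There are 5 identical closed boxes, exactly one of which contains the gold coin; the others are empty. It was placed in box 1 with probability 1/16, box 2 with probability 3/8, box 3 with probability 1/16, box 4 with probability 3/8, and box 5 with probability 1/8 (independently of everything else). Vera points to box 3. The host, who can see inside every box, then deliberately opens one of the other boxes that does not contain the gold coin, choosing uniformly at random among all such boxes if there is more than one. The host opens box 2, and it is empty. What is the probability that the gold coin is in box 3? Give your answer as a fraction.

1/13

Consider each possible location of the gold coin in turn.
If it is in box 1 (prior 1/16): the host has 3 equally likely choices, so probability 1/3; weight (1/16)·(1/3) = 1/48.
If it is in box 2 (prior 3/8): the host opened box 2, so this case is ruled out; weight (3/8)·0 = 0.
If it is in box 3 (prior 1/16): the host has 4 equally likely choices, so probability 1/4; weight (1/16)·(1/4) = 1/64.
If it is in box 4 (prior 3/8): the host has 3 equally likely choices, so probability 1/3; weight (3/8)·(1/3) = 1/8.
If it is in box 5 (prior 1/8): the host has 3 equally likely choices, so probability 1/3; weight (1/8)·(1/3) = 1/24.
The weights sum to 13/64.
So P(the gold coin in box 3 | the host opened box 2) = (1/64) / (13/64) = 1/13.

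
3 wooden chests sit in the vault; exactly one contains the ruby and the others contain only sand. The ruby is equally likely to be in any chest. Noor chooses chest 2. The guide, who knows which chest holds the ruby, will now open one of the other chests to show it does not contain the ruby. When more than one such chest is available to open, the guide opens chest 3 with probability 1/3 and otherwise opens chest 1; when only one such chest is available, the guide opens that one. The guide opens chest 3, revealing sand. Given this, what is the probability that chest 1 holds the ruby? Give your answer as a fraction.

3/4

Consider each possible location of the ruby in turn.
If it is in chest 1 (prior 1/3): only chest 3 is available, probability 1; weight (1/3)·1 = 1/3.
If it is in chest 2 (prior 1/3): chest 3 is available, opened with probability 1/3; weight (1/3)·(1/3) = 1/9.
If it is in chest 3 (prior 1/3): the guide opened chest 3, so this case is ruled out; weight (1/3)·0 = 0.
The weights sum to 4/9.
So P(the ruby in chest 1 | the guide opened chest 3) = (1/3) / (4/9) = 3/4.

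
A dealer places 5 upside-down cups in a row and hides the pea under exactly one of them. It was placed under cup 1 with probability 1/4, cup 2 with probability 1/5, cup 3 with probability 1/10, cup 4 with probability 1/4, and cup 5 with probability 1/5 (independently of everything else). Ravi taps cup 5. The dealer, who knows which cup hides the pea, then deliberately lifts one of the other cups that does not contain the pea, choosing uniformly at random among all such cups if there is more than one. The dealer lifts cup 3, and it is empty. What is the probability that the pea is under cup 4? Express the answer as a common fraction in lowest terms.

Condition on the true location of the pea.
If it is under either of cups 1 and 4 (prior 1/4 each): the dealer has 3 equally likely choices, so probability 1/3; weight (1/4)·(1/3) = 1/12 each.
If it is under cup 2 (prior 1/5): the dealer has 3 equally likely choices, so probability 1/3; weight (1/5)·(1/3) = 1/15.
If it is under cup 3 (prior 1/10): the dealer opened cup 3, so this case is ruled out; weight (1/10)·0 = 0.
If it is under cup 5 (prior 1/5): the dealer has 4 equally likely choices, so probability 1/4; weight (1/5)·(1/4) = 1/20.
The weights sum to 17/60.
So P(the pea under cup 4 | the dealer opened cup 3) = (1/12) / (17/60) = 5/17.

5/17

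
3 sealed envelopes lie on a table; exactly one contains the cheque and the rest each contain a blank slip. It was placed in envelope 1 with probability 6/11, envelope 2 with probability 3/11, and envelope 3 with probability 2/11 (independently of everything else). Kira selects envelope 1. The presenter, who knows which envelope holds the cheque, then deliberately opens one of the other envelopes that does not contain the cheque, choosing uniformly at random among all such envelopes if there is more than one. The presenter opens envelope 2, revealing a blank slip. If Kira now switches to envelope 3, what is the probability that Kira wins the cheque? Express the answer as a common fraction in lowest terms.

2/5

Apply Bayes' rule, conditioning on where the cheque actually is.
If it is in envelope 1 (prior 6/11): the presenter has 2 equally likely choices, so probability 1/2; weight (6/11)·(1/2) = 3/11.
If it is in envelope 2 (prior 3/11): the presenter opened envelope 2, so this case is ruled out; weight (3/11)·0 = 0.
If it is in envelope 3 (prior 2/11): the presenter has no choice, probability 1; weight (2/11)·1 = 2/11.
The weights sum to 5/11.
So P(the cheque in envelope 3 | the presenter opened envelope 2) = (2/11) / (5/11) = 2/5.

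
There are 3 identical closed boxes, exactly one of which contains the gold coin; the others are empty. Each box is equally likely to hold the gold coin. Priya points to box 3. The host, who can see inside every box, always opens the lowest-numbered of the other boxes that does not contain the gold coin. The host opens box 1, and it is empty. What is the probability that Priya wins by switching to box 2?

1/2

Apply Bayes' rule, conditioning on where the gold coin actually is.
If it is in box 1 (prior 1/3): the host opened box 1, so this case is ruled out; weight (1/3)·0 = 0.
If it is in either of boxes 2 and 3 (prior 1/3 each): box 1 is the lowest-numbered option available, probability 1; weight (1/3)·1 = 1/3 each.
The weights sum to 2/3.
So P(the gold coin in box 2 | the host opened box 1) = (1/3) / (2/3) = 1/2.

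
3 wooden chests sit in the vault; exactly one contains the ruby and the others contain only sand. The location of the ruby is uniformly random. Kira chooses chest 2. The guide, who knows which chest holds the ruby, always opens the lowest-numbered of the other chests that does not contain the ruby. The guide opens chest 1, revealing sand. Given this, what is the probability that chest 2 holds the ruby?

Apply Bayes' rule, conditioning on where the ruby actually is.
If it is in chest 1 (prior 1/3): the guide opened chest 1, so this case is ruled out; weight (1/3)·0 = 0.
If it is in either of chests 2 and 3 (prior 1/3 each): chest 1 is the lowest-numbered option available, probability 1; weight (1/3)·1 = 1/3 each.
The weights sum to 2/3.
So P(the ruby in chest 2 | the guide opened chest 1) = (1/3) / (2/3) = 1/2.

1/2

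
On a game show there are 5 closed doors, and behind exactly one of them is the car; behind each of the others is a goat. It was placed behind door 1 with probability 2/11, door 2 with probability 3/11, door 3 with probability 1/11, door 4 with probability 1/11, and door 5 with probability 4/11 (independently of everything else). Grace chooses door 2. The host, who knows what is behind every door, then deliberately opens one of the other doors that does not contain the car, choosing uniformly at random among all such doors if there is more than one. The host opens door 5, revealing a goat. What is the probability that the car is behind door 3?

Consider each possible location of the car in turn.
If it is behind door 1 (prior 2/11): the host has 3 equally likely choices, so probability 1/3; weight (2/11)·(1/3) = 2/33.
If it is behind door 2 (prior 3/11): the host has 4 equally likely choices, so probability 1/4; weight (3/11)·(1/4) = 3/44.
If it is behind either of doors 3 and 4 (prior 1/11 each): the host has 3 equally likely choices, so probability 1/3; weight (1/11)·(1/3) = 1/33 each.
If it is behind door 5 (prior 4/11): the host opened door 5, so this case is ruled out; weight (4/11)·0 = 0.
The weights sum to 25/132.
So P(the car behind door 3 | the host opened door 5) = (1/33) / (25/132) = 4/25.

4/25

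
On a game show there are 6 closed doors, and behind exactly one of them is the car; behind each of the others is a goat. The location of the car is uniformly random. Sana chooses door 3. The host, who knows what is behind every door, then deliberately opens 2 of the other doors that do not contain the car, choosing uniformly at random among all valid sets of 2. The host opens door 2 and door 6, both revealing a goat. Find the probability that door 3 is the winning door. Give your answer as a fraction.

1/6

Condition on the true location of the car.
If it is behind any of doors 1, 4, and 5 (prior 1/6 each): the host has 6 equally likely choices, so probability 1/6; weight (1/6)·(1/6) = 1/36 each.
If it is behind either of doors 2 and 6 (prior 1/6 each): that door was opened and seen not to hold the prize — ruled out; weight (1/6)·0 = 0 each.
If it is behind door 3 (prior 1/6): the host has 10 equally likely choices, so probability 1/10; weight (1/6)·(1/10) = 1/60.
The weights sum to 1/10.
So P(the car behind door 3 | the host opened door 2 and door 6) = (1/60) / (1/10) = 1/6.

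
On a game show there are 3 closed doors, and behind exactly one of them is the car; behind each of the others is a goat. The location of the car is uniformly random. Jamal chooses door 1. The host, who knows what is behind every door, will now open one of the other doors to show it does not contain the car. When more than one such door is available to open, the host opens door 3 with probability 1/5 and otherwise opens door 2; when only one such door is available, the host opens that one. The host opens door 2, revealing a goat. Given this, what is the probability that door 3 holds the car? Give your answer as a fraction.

Consider each possible location of the car in turn.
If it is behind door 1 (prior 1/3): door 3 is available but not opened, probability 4/5; weight (1/3)·(4/5) = 4/15.
If it is behind door 2 (prior 1/3): the host opened door 2, so this case is ruled out; weight (1/3)·0 = 0.
If it is behind door 3 (prior 1/3): only door 2 is available, probability 1; weight (1/3)·1 = 1/3.
The weights sum to 3/5.
So P(the car behind door 3 | the host opened door 2) = (1/3) / (3/5) = 5/9.

5/9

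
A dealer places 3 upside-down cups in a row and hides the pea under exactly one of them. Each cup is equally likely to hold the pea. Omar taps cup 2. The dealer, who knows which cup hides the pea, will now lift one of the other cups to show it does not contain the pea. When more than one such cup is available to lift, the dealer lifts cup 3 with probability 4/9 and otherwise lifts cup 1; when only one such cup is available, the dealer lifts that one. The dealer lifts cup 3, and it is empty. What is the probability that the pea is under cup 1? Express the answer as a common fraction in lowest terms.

9/13

Apply Bayes' rule, conditioning on where the pea actually is.
If it is under cup 1 (prior 1/3): only cup 3 is available, probability 1; weight (1/3)·1 = 1/3.
If it is under cup 2 (prior 1/3): cup 3 is available, opened with probability 4/9; weight (1/3)·(4/9) = 4/27.
If it is under cup 3 (prior 1/3): the dealer opened cup 3, so this case is ruled out; weight (1/3)·0 = 0.
The weights sum to 13/27.
So P(the pea under cup 1 | the dealer opened cup 3) = (1/3) / (13/27) = 9/13.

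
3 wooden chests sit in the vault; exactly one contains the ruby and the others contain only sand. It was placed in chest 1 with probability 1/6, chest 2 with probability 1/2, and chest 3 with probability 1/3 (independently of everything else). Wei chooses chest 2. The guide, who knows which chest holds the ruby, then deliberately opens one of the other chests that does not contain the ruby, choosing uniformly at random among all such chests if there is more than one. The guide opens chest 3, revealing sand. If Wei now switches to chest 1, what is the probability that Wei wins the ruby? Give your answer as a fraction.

Apply Bayes' rule, conditioning on where the ruby actually is.
If it is in chest 1 (prior 1/6): the guide has no choice, probability 1; weight (1/6)·1 = 1/6.
If it is in chest 2 (prior 1/2): the guide has 2 equally likely choices, so probability 1/2; weight (1/2)·(1/2) = 1/4.
If it is in chest 3 (prior 1/3): the guide opened chest 3, so this case is ruled out; weight (1/3)·0 = 0.
The weights sum to 5/12.
So P(the ruby in chest 1 | the guide opened chest 3) = (1/6) / (5/12) = 2/5.

2/5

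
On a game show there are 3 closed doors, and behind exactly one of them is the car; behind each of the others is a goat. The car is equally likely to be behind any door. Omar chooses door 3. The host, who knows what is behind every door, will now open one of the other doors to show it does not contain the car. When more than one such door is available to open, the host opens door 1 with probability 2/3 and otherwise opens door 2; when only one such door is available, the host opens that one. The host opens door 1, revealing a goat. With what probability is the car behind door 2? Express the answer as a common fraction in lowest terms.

3/5

Condition on the true location of the car.
If it is behind door 1 (prior 1/3): the host opened door 1, so this case is ruled out; weight (1/3)·0 = 0.
If it is behind door 2 (prior 1/3): only door 1 is available, probability 1; weight (1/3)·1 = 1/3.
If it is behind door 3 (prior 1/3): door 1 is available, opened with probability 2/3; weight (1/3)·(2/3) = 2/9.
The weights sum to 5/9.
So P(the car behind door 2 | the host opened door 1) = (1/3) / (5/9) = 3/5.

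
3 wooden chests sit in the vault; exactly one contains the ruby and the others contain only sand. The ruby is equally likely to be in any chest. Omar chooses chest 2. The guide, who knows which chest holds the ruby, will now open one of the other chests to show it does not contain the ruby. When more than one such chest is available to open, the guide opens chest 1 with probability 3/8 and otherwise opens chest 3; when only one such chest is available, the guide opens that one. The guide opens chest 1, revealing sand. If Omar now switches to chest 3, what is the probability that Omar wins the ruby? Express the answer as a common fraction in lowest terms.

Consider each possible location of the ruby in turn.
If it is in chest 1 (prior 1/3): the guide opened chest 1, so this case is ruled out; weight (1/3)·0 = 0.
If it is in chest 2 (prior 1/3): chest 1 is available, opened with probability 3/8; weight (1/3)·(3/8) = 1/8.
If it is in chest 3 (prior 1/3): only chest 1 is available, probability 1; weight (1/3)·1 = 1/3.
The weights sum to 11/24.
So P(the ruby in chest 3 | the guide opened chest 1) = (1/3) / (11/24) = 8/11.

8/11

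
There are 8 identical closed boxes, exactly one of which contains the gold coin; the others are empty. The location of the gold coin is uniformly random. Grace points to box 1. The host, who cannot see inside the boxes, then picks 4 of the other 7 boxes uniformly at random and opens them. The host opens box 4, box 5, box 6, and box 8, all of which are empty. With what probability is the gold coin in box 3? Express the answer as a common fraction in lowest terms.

Consider each possible location of the gold coin in turn.
If it is in any of boxes 1, 2, 3, and 7 (prior 1/8 each): the host picks exactly this set with probability 1/35 regardless, and none is the prize; weight (1/8)·(1/35) = 1/280 each.
If it is in any of boxes 4, 5, 6, and 8 (prior 1/8 each): that box was opened and seen not to hold the prize — ruled out; weight (1/8)·0 = 0 each.
The weights sum to 1/70.
So P(the gold coin in box 3 | the host opened box 4, box 5, box 6, and box 8) = (1/280) / (1/70) = 1/4.

1/4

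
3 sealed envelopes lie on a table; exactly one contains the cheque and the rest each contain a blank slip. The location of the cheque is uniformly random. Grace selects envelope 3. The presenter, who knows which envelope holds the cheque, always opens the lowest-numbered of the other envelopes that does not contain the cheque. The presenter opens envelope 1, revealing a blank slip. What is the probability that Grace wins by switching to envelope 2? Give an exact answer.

Condition on the true location of the cheque.
If it is in envelope 1 (prior 1/3): the presenter opened envelope 1, so this case is ruled out; weight (1/3)·0 = 0.
If it is in either of envelopes 2 and 3 (prior 1/3 each): envelope 1 is the lowest-numbered option available, probability 1; weight (1/3)·1 = 1/3 each.
The weights sum to 2/3.
So P(the cheque in envelope 2 | the presenter opened envelope 1) = (1/3) / (2/3) = 1/2.

1/2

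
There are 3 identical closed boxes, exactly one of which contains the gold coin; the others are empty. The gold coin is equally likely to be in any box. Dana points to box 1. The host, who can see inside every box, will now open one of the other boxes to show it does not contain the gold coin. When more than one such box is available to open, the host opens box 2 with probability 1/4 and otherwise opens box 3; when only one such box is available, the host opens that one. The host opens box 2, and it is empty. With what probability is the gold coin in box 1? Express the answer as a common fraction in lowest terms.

1/5

Apply Bayes' rule, conditioning on where the gold coin actually is.
If it is in box 1 (prior 1/3): box 2 is available, opened with probability 1/4; weight (1/3)·(1/4) = 1/12.
If it is in box 2 (prior 1/3): the host opened box 2, so this case is ruled out; weight (1/3)·0 = 0.
If it is in box 3 (prior 1/3): only box 2 is available, probability 1; weight (1/3)·1 = 1/3.
The weights sum to 5/12.
So P(the gold coin in box 1 | the host opened box 2) = (1/12) / (5/12) = 1/5.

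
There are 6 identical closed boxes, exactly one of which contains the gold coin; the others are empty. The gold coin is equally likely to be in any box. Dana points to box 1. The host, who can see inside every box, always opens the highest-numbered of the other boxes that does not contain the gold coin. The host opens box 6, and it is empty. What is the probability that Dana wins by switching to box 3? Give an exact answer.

Condition on the true location of the gold coin.
If it is in any of boxes 1, 2, 3, 4, and 5 (prior 1/6 each): box 6 is the highest-numbered option available, probability 1; weight (1/6)·1 = 1/6 each.
If it is in box 6 (prior 1/6): the host opened box 6, so this case is ruled out; weight (1/6)·0 = 0.
The weights sum to 5/6.
So P(the gold coin in box 3 | the host opened box 6) = (1/6) / (5/6) = 1/5.

1/5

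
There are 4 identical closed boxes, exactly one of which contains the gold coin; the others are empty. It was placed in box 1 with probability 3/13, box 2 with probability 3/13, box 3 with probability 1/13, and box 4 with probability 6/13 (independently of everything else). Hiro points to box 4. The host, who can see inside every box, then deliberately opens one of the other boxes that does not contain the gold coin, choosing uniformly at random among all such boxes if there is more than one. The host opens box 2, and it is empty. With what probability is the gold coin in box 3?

1/8

Apply Bayes' rule, conditioning on where the gold coin actually is.
If it is in box 1 (prior 3/13): the host has 2 equally likely choices, so probability 1/2; weight (3/13)·(1/2) = 3/26.
If it is in box 2 (prior 3/13): the host opened box 2, so this case is ruled out; weight (3/13)·0 = 0.
If it is in box 3 (prior 1/13): the host has 2 equally likely choices, so probability 1/2; weight (1/13)·(1/2) = 1/26.
If it is in box 4 (prior 6/13): the host has 3 equally likely choices, so probability 1/3; weight (6/13)·(1/3) = 2/13.
The weights sum to 4/13.
So P(the gold coin in box 3 | the host opened box 2) = (1/26) / (4/13) = 1/8.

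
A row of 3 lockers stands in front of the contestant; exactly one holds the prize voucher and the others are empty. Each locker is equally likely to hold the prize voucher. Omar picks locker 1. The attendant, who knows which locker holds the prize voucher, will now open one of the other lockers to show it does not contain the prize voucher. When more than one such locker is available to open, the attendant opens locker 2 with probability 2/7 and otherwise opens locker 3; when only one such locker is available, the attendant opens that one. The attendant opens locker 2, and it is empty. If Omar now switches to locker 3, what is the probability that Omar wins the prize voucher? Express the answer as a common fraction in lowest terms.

7/9

Consider each possible location of the prize voucher in turn.
If it is in locker 1 (prior 1/3): locker 2 is available, opened with probability 2/7; weight (1/3)·(2/7) = 2/21.
If it is in locker 2 (prior 1/3): the attendant opened locker 2, so this case is ruled out; weight (1/3)·0 = 0.
If it is in locker 3 (prior 1/3): only locker 2 is available, probability 1; weight (1/3)·1 = 1/3.
The weights sum to 3/7.
So P(the prize voucher in locker 3 | the attendant opened locker 2) = (1/3) / (3/7) = 7/9.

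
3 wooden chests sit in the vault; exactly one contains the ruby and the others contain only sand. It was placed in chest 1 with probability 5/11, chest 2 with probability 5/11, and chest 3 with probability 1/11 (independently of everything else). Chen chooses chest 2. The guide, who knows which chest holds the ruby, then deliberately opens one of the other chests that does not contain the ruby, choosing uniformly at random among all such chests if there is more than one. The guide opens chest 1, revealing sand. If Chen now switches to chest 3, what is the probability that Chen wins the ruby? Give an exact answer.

Condition on the true location of the ruby.
If it is in chest 1 (prior 5/11): the guide opened chest 1, so this case is ruled out; weight (5/11)·0 = 0.
If it is in chest 2 (prior 5/11): the guide has 2 equally likely choices, so probability 1/2; weight (5/11)·(1/2) = 5/22.
If it is in chest 3 (prior 1/11): the guide has no choice, probability 1; weight (1/11)·1 = 1/11.
The weights sum to 7/22.
So P(the ruby in chest 3 | the guide opened chest 1) = (1/11) / (7/22) = 2/7.

2/7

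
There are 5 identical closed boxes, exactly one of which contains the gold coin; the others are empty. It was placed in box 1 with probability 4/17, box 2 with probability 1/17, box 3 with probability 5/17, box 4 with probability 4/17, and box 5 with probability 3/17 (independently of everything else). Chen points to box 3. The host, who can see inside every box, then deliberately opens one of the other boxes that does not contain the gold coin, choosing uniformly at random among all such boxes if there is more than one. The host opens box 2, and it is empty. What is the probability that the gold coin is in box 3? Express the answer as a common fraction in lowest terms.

Consider each possible location of the gold coin in turn.
If it is in either of boxes 1 and 4 (prior 4/17 each): the host has 3 equally likely choices, so probability 1/3; weight (4/17)·(1/3) = 4/51 each.
If it is in box 2 (prior 1/17): the host opened box 2, so this case is ruled out; weight (1/17)·0 = 0.
If it is in box 3 (prior 5/17): the host has 4 equally likely choices, so probability 1/4; weight (5/17)·(1/4) = 5/68.
If it is in box 5 (prior 3/17): the host has 3 equally likely choices, so probability 1/3; weight (3/17)·(1/3) = 1/17.
The weights sum to 59/204.
So P(the gold coin in box 3 | the host opened box 2) = (5/68) / (59/204) = 15/59.

15/59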